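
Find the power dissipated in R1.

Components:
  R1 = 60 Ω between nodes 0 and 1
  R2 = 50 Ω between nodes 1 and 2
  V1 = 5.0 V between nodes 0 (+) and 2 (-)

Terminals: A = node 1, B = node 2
Nodal analysis, taking node 2 as the 0 V reference.
Source V1 fixes V_0 = 5 V.
KCL at each unknown node (sum of currents leaving = 0; resistances in Ω):
  Node 1: (V_1 - 5)/60 + (V_1 - 0)/50 = 0
Collecting terms: 0.03667 × V_1 = 0.08333  =>  V_1 = 2.273 V
I_R1 = (V_0 - V_1)/R1 = (5 - 2.273)/60 = 0.04545 A
P_R1 = I_R1² × R1 = (0.04545)² × 60 = 0.124 W

Final answer: 0.124 W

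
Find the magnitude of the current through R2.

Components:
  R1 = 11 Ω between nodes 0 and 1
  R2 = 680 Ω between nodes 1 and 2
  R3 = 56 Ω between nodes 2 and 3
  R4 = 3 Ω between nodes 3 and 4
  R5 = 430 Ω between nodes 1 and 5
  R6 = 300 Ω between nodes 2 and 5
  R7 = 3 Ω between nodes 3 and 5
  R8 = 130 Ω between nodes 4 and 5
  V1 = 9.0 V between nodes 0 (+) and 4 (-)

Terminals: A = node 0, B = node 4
Nodal analysis, taking node 4 as the 0 V reference.
Source V1 fixes V_0 = 9 V.
KCL at each unknown node (sum of currents leaving = 0; resistances in Ω):
  Node 1: (V_1 - 9)/11 + (V_1 - V_2)/680 + (V_1 - V_5)/430 = 0
  Node 2: (V_2 - V_1)/680 + (V_2 - V_3)/56 + (V_2 - V_5)/300 = 0
  Node 3: (V_3 - V_2)/56 + (V_3 - 0)/3 + (V_3 - V_5)/3 = 0
  Node 5: (V_5 - V_1)/430 + (V_5 - V_2)/300 + (V_5 - V_3)/3 + (V_5 - 0)/130 = 0
Collecting terms (coefficients in siemens):
  0.09471·V_1 - 0.001471·V_2 - 0.002326·V_5 = 0.8182
  0.02266·V_2 - 0.001471·V_1 - 0.01786·V_3 - 0.003333·V_5 = 0
  0.6845·V_3 - 0.01786·V_2 - 0.3333·V_5 = 0
  0.3467·V_5 - 0.002326·V_1 - 0.003333·V_2 - 0.3333·V_3 = 0
Solving these 4 simultaneous equations (Gaussian elimination) gives:
  V_1 = 8.653 V, V_2 = 0.6557 V, V_3 = 0.09109 V, V_5 = 0.1519 V
I_R2 = (V_1 - V_2)/R2 = (8.653 - 0.6557)/680 = 0.01176 A
|I_R2| = 0.01176 A

Final answer: |I_R2| = 0.01176 A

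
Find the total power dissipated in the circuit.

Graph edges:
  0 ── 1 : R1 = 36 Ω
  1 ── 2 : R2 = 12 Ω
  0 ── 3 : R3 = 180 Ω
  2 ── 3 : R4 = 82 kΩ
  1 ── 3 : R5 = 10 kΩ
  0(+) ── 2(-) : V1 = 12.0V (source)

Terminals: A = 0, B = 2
Nodal analysis, taking node 2 as the 0 V reference.
Source V1 fixes V_0 = 12 V.
KCL at each unknown node (sum of currents leaving = 0; resistances in Ω):
  Node 1: (V_1 - 12)/36 + (V_1 - 0)/12 + (V_1 - V_3)/10000 = 0
  Node 3: (V_3 - 12)/180 + (V_3 - 0)/82000 + (V_3 - V_1)/10000 = 0
Collecting terms (coefficients in siemens):
  0.1112·V_1 - 0.0001·V_3 = 0.3333
  0.005668·V_3 - 0.0001·V_1 = 0.06667
Determinant D = (0.1112)(0.005668) - (-0.0001)(-0.0001) = 0.0006303
V_1 = [(0.3333)(0.005668) - (-0.0001)(0.06667)]/D = 3.008 V
V_3 = [(0.1112)(0.06667) - (0.3333)(-0.0001)]/D = 11.82 V
Power in each resistor, P = (ΔV)²/R:
  P_R1 = (12 - 3.008)²/36 = 2.246 W
  P_R2 = (3.008 - 0)²/12 = 0.754 W
  P_R3 = (12 - 11.82)²/180 = 0.0001891 W
  P_R4 = (0 - 11.82)²/82000 = 0.001703 W
  P_R5 = (3.008 - 11.82)²/10000 = 0.007757 W
P_total = P_R1 + P_R2 + P_R3 + P_R4 + P_R5 = 3.01 W

Final answer: 3.01 W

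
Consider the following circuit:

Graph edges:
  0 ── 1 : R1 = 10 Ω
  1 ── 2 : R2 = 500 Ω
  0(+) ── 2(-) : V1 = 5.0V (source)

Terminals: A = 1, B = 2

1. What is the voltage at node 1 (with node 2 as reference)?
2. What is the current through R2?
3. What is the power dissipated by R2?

Nodal analysis, taking node 2 as the 0 V reference.
Source V1 fixes V_0 = 5 V.
KCL at each unknown node (sum of currents leaving = 0; resistances in Ω):
  Node 1: (V_1 - 5)/10 + (V_1 - 0)/500 = 0
Collecting terms: 0.102 × V_1 = 0.5  =>  V_1 = 4.902 V
Part 1:
  Read off the nodal solution: V_1 = 4.902 V
Part 2:
  I_R2 = (V_1 - V_2)/R2 = (4.902 - 0)/500 = 0.009804 A
  Magnitude: I_R2 = 0.009804 A
Part 3:
  I_R2 = (V_1 - V_2)/R2 = (4.902 - 0)/500 = 0.009804 A
  P_R2 = I_R2² × R2 = (0.009804)² × 500 = 0.04806 W

Final answers:
1. V_1 = 4.902 V
2. I_R2 = 0.009804 A
3. P_R2 = 0.04806 W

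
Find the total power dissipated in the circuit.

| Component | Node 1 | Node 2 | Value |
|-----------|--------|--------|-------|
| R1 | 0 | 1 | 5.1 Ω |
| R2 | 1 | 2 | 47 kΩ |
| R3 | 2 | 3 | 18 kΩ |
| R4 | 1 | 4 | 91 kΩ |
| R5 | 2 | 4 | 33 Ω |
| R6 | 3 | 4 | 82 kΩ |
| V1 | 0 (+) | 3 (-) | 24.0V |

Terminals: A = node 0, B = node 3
Nodal analysis, taking node 3 as the 0 V reference.
Source V1 fixes V_0 = 24 V.
KCL at each unknown node (sum of currents leaving = 0; resistances in Ω):
  Node 1: (V_1 - 24)/5.1 + (V_1 - V_2)/47000 + (V_1 - V_4)/91000 = 0
  Node 2: (V_2 - V_1)/47000 + (V_2 - 0)/18000 + (V_2 - V_4)/33 = 0
  Node 4: (V_4 - V_1)/91000 + (V_4 - V_2)/33 + (V_4 - 0)/82000 = 0
Collecting terms (coefficients in siemens):
  0.1961·V_1 - 0.00002128·V_2 - 0.00001099·V_4 = 4.706
  0.03038·V_2 - 0.00002128·V_1 - 0.0303·V_4 = 0
  0.03033·V_4 - 0.00001099·V_1 - 0.0303·V_2 = 0
Solving these 3 simultaneous equations (Gaussian elimination) gives:
  V_1 = 24 V, V_2 = 7.741 V, V_4 = 7.744 V
Power in each resistor, P = (ΔV)²/R:
  P_R1 = (24 - 24)²/5.1 = 0.000001403 W
  P_R2 = (24 - 7.741)²/47000 = 0.005623 W
  P_R3 = (7.741 - 0)²/18000 = 0.003329 W
  P_R4 = (24 - 7.744)²/91000 = 0.002903 W
  P_R5 = (7.741 - 7.744)²/33 = 0.0000002338 W
  P_R6 = (0 - 7.744)²/82000 = 0.0007313 W
P_total = P_R1 + P_R2 + P_R3 + P_R4 + P_R5 + P_R6 = 0.01259 W

Final answer: 0.01259 W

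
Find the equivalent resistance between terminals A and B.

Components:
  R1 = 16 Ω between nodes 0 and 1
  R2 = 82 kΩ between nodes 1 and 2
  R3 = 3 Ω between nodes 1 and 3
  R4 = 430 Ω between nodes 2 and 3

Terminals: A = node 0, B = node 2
Reduce the network between node 0 (A) and node 2 (B) by series/parallel combination:
  Rs1 = R3 + R4 (series, joined only at node 3) = 3 + 430 = 433 Ω
  Rp1 = R2 ‖ Rs1 (parallel, both between nodes 1 and 2) = 1/(1/82000 + 1/433) = 430.7 Ω
  Rs2 = R1 + Rp1 (series, joined only at node 1) = 16 + 430.7 = 446.7 Ω
R_eq = 446.7 Ω

Final answer: 446.7 Ω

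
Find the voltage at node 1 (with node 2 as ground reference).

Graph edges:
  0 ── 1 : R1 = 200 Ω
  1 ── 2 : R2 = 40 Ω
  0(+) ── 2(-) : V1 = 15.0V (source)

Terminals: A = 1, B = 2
Nodal analysis, taking node 2 as the 0 V reference.
Source V1 fixes V_0 = 15 V.
KCL at each unknown node (sum of currents leaving = 0; resistances in Ω):
  Node 1: (V_1 - 15)/200 + (V_1 - 0)/40 = 0
Collecting terms: 0.03 × V_1 = 0.075  =>  V_1 = 2.5 V
The requested potential is V_1 = 2.5 V.

Final answer: V_1 = 2.5 V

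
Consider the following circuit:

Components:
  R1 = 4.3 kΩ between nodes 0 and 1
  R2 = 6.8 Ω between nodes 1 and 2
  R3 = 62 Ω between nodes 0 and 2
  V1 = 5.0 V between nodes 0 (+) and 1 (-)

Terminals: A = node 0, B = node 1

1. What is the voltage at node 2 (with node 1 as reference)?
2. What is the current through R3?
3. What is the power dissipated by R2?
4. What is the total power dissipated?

Nodal analysis, taking node 1 as the 0 V reference.
Source V1 fixes V_0 = 5 V.
KCL at each unknown node (sum of currents leaving = 0; resistances in Ω):
  Node 2: (V_2 - 0)/6.8 + (V_2 - 5)/62 = 0
Collecting terms: 0.1632 × V_2 = 0.08065  =>  V_2 = 0.4942 V
Part 1:
  Read off the nodal solution: V_2 = 0.4942 V
Part 2:
  I_R3 = (V_0 - V_2)/R3 = (5 - 0.4942)/62 = 0.07267 A
  Magnitude: I_R3 = 0.07267 A
Part 3:
  I_R2 = (V_1 - V_2)/R2 = (0 - 0.4942)/6.8 = -0.07267 A
  P_R2 = I_R2² × R2 = (-0.07267)² × 6.8 = 0.03591 W
Part 4:
  Power in each resistor, P = (ΔV)²/R:
    P_R1 = (5 - 0)²/4300 = 0.005814 W
    P_R2 = (0 - 0.4942)²/6.8 = 0.03591 W
    P_R3 = (5 - 0.4942)²/62 = 0.3275 W
  P_total = P_R1 + P_R2 + P_R3 = 0.3692 W

Final answers:
1. V_2 = 0.4942 V
2. I_R3 = 0.07267 A
3. P_R2 = 0.03591 W
4. P_total = 0.3692 W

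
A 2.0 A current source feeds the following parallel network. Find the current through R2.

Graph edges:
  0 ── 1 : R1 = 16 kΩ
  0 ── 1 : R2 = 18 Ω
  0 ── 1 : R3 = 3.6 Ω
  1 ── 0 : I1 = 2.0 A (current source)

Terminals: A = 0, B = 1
All resistors sit directly between nodes 0 and 1, so they are in parallel and share one voltage V; the full source current 2 A splits among them.
1/R_par = 1/16000 + 1/18 + 1/3.6 = 0.3334 S  =>  R_par = 2.999 Ω
V = I × R_par = 2 × 2.999 = 5.999 V
I_R2 = V/R2 = 5.999/18 = 0.3333 A

Final answer: 0.3333 A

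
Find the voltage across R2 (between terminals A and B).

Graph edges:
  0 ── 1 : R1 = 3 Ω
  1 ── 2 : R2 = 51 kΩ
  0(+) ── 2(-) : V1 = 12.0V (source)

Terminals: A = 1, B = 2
R1 and R2 are in series across V1 (node 0 → node 1 → node 2), and the output A–B is taken across R2, so this is a voltage divider.
Series current: I = V1/(R1 + R2) = 12/(3 + 51000) = 12/51000 = 0.0002353 A
V_R2 = I × R2 = V1 × R2/(R1 + R2) = 12 × 51000/51000 = 12 V

Final answer: 12 V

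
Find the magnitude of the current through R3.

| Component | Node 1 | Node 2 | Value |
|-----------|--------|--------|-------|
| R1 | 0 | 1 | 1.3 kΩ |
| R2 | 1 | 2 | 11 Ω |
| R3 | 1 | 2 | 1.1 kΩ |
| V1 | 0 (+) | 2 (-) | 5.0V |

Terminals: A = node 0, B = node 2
Nodal analysis, taking node 2 as the 0 V reference.
Source V1 fixes V_0 = 5 V.
KCL at each unknown node (sum of currents leaving = 0; resistances in Ω):
  Node 1: (V_1 - 5)/1300 + (V_1 - 0)/11 + (V_1 - 0)/1100 = 0
Collecting terms: 0.09259 × V_1 = 0.003846  =>  V_1 = 0.04154 V
I_R3 = (V_1 - V_2)/R3 = (0.04154 - 0)/1100 = 0.00003776 A
|I_R3| = 0.00003776 A

Final answer: |I_R3| = 3.776e-05 A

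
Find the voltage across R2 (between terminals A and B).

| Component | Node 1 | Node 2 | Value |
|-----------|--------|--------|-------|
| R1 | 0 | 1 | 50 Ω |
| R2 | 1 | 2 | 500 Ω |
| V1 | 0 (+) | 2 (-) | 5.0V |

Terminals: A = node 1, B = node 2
R1 and R2 are in series across V1 (node 0 → node 1 → node 2), and the output A–B is taken across R2, so this is a voltage divider.
Series current: I = V1/(R1 + R2) = 5/(50 + 500) = 5/550 = 0.009091 A
V_R2 = I × R2 = V1 × R2/(R1 + R2) = 5 × 500/550 = 4.545 V

Final answer: 4.545 V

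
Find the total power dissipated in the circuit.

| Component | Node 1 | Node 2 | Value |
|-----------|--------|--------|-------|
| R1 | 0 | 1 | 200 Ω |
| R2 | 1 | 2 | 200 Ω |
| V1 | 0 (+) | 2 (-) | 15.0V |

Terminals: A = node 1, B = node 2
Nodal analysis, taking node 2 as the 0 V reference.
Source V1 fixes V_0 = 15 V.
KCL at each unknown node (sum of currents leaving = 0; resistances in Ω):
  Node 1: (V_1 - 15)/200 + (V_1 - 0)/200 = 0
Collecting terms: 0.01 × V_1 = 0.075  =>  V_1 = 7.5 V
Power in each resistor, P = (ΔV)²/R:
  P_R1 = (15 - 7.5)²/200 = 0.2812 W
  P_R2 = (7.5 - 0)²/200 = 0.2812 W
P_total = P_R1 + P_R2 = 0.5625 W

Final answer: 0.5625 W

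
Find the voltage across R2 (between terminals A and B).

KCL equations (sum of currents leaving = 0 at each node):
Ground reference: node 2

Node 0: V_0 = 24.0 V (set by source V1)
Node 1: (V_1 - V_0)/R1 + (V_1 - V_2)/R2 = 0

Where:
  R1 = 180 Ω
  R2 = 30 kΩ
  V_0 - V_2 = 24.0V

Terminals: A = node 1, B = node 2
R1 and R2 are in series across V1 (node 0 → node 1 → node 2), and the output A–B is taken across R2, so this is a voltage divider.
Series current: I = V1/(R1 + R2) = 24/(180 + 30000) = 24/30180 = 0.0007952 A
V_R2 = I × R2 = V1 × R2/(R1 + R2) = 24 × 30000/30180 = 23.86 V

Final answer: 23.86 V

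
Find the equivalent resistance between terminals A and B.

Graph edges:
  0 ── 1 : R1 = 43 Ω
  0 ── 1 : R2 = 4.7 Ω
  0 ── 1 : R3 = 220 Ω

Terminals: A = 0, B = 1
Reduce the network between node 0 (A) and node 1 (B) by series/parallel combination:
  Rp1 = R1 ‖ R2 ‖ R3 (parallel, all between nodes 0 and 1) = 1/(1/43 + 1/4.7 + 1/220) = 4.157 Ω
R_eq = 4.157 Ω

Final answer: 4.157 Ω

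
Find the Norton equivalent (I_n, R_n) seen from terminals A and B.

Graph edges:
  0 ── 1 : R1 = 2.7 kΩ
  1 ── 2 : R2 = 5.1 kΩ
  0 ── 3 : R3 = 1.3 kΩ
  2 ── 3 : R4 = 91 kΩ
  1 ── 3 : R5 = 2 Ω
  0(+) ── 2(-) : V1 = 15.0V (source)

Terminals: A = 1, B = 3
Find the Thévenin equivalent first; then I_n = V_th/R_th and R_n = R_th.
Step 1 — V_th is the open-circuit voltage V_A - V_B (nothing connected across the terminals).
Nodal analysis, taking node 2 as the 0 V reference.
Source V1 fixes V_0 = 15 V.
KCL at each unknown node (sum of currents leaving = 0; resistances in Ω):
  Node 1: (V_1 - 15)/2700 + (V_1 - 0)/5100 + (V_1 - V_3)/2 = 0
  Node 3: (V_3 - 15)/1300 + (V_3 - 0)/91000 + (V_3 - V_1)/2 = 0
Collecting terms (coefficients in siemens):
  0.5006·V_1 - 0.5·V_3 = 0.005556
  0.5008·V_3 - 0.5·V_1 = 0.01154
Determinant D = (0.5006)(0.5008) - (-0.5)(-0.5) = 0.0006738
V_1 = [(0.005556)(0.5008) - (-0.5)(0.01154)]/D = 12.69 V
V_3 = [(0.5006)(0.01154) - (0.005556)(-0.5)]/D = 12.69 V
V_th = V_1 - V_3 = 12.69 - 12.69 = -0.003267 V
Step 2 — R_th: zero the source — replace V1 by a short circuit (node 2 merges into node 0) — and find the resistance seen between A (node 1) and B (node 3).
Reduce the network between node 1 (A) and node 3 (B) by series/parallel combination:
  Rp1 = R1 ‖ R2 (parallel, both between nodes 0 and 1) = 1/(1/2700 + 1/5100) = 1765 Ω
  Rp2 = R3 ‖ R4 (parallel, both between nodes 0 and 3) = 1/(1/1300 + 1/91000) = 1282 Ω
  Rs1 = Rp1 + Rp2 (series, joined only at node 0) = 1765 + 1282 = 3047 Ω
  Rp3 = R5 ‖ Rs1 (parallel, both between nodes 1 and 3) = 1/(1/2 + 1/3047) = 1.999 Ω
R_th = 1.999 Ω
I_n = V_th/R_th = -0.003267/1.999 = -0.001635 A, and R_n = R_th = 1.999 Ω

Final answer: I_n = -0.001635 A, R_n = 1.999 Ω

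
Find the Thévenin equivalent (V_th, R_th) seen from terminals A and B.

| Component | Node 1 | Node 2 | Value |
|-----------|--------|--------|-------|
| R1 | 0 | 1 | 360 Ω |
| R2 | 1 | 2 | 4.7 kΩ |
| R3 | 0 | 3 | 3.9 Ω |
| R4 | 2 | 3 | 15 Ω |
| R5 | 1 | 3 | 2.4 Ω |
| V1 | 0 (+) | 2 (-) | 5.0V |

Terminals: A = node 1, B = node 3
Step 1 — V_th is the open-circuit voltage V_A - V_B (nothing connected across the terminals).
Nodal analysis, taking node 2 as the 0 V reference.
Source V1 fixes V_0 = 5 V.
KCL at each unknown node (sum of currents leaving = 0; resistances in Ω):
  Node 1: (V_1 - 5)/360 + (V_1 - 0)/4700 + (V_1 - V_3)/2.4 = 0
  Node 3: (V_3 - 5)/3.9 + (V_3 - 0)/15 + (V_3 - V_1)/2.4 = 0
Collecting terms (coefficients in siemens):
  0.4197·V_1 - 0.4167·V_3 = 0.01389
  0.7397·V_3 - 0.4167·V_1 = 1.282
Determinant D = (0.4197)(0.7397) - (-0.4167)(-0.4167) = 0.1368
V_1 = [(0.01389)(0.7397) - (-0.4167)(1.282)]/D = 3.979 V
V_3 = [(0.4197)(1.282) - (0.01389)(-0.4167)]/D = 3.974 V
V_th = V_1 - V_3 = 3.979 - 3.974 = 0.004774 V
Step 2 — R_th: zero the source — replace V1 by a short circuit (node 2 merges into node 0) — and find the resistance seen between A (node 1) and B (node 3).
Reduce the network between node 1 (A) and node 3 (B) by series/parallel combination:
  Rp1 = R1 ‖ R2 (parallel, both between nodes 0 and 1) = 1/(1/360 + 1/4700) = 334.4 Ω
  Rp2 = R3 ‖ R4 (parallel, both between nodes 0 and 3) = 1/(1/3.9 + 1/15) = 3.095 Ω
  Rs1 = Rp1 + Rp2 (series, joined only at node 0) = 334.4 + 3.095 = 337.5 Ω
  Rp3 = R5 ‖ Rs1 (parallel, both between nodes 1 and 3) = 1/(1/2.4 + 1/337.5) = 2.383 Ω
R_th = 2.383 Ω

Final answer: V_th = 0.004774 V, R_th = 2.383 Ω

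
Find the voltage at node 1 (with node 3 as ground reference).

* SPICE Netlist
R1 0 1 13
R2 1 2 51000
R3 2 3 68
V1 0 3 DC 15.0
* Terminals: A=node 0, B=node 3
Nodal analysis, taking node 3 as the 0 V reference.
Source V1 fixes V_0 = 15 V.
KCL at each unknown node (sum of currents leaving = 0; resistances in Ω):
  Node 1: (V_1 - 15)/13 + (V_1 - V_2)/51000 = 0
  Node 2: (V_2 - V_1)/51000 + (V_2 - 0)/68 = 0
Collecting terms (coefficients in siemens):
  0.07694·V_1 - 0.00001961·V_2 = 1.154
  0.01473·V_2 - 0.00001961·V_1 = 0
Determinant D = (0.07694)(0.01473) - (-0.00001961)(-0.00001961) = 0.001133
V_1 = [(1.154)(0.01473) - (-0.00001961)(0)]/D = 15 V
V_2 = [(0.07694)(0) - (1.154)(-0.00001961)]/D = 0.01997 V
The requested potential is V_1 = 15 V.

Final answer: V_1 = 15 V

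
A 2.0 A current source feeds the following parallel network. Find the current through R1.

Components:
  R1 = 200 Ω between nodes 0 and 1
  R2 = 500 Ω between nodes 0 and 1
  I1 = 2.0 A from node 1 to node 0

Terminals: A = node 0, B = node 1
All resistors sit directly between nodes 0 and 1, so they are in parallel and share one voltage V; the full source current 2 A splits among them.
1/R_par = 1/200 + 1/500 = 0.007 S  =>  R_par = 142.9 Ω
V = I × R_par = 2 × 142.9 = 285.7 V
I_R1 = V/R1 = 285.7/200 = 1.429 A

Final answer: 1.429 A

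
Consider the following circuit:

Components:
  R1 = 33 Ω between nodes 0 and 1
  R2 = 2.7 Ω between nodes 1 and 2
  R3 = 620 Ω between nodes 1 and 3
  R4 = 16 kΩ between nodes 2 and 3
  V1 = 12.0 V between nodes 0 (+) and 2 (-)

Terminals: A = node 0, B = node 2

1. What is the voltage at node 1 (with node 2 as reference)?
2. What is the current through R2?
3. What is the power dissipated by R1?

Nodal analysis, taking node 2 as the 0 V reference.
Source V1 fixes V_0 = 12 V.
KCL at each unknown node (sum of currents leaving = 0; resistances in Ω):
  Node 1: (V_1 - 12)/33 + (V_1 - 0)/2.7 + (V_1 - V_3)/620 = 0
  Node 3: (V_3 - V_1)/620 + (V_3 - 0)/16000 = 0
Collecting terms (coefficients in siemens):
  0.4023·V_1 - 0.001613·V_3 = 0.3636
  0.001675·V_3 - 0.001613·V_1 = 0
Determinant D = (0.4023)(0.001675) - (-0.001613)(-0.001613) = 0.0006714
V_1 = [(0.3636)(0.001675) - (-0.001613)(0)]/D = 0.9074 V
V_3 = [(0.4023)(0) - (0.3636)(-0.001613)]/D = 0.8736 V
Part 1:
  Read off the nodal solution: V_1 = 0.9074 V
Part 2:
  I_R2 = (V_1 - V_2)/R2 = (0.9074 - 0)/2.7 = 0.3361 A
  Magnitude: I_R2 = 0.3361 A
Part 3:
  I_R1 = (V_0 - V_1)/R1 = (12 - 0.9074)/33 = 0.3361 A
  P_R1 = I_R1² × R1 = (0.3361)² × 33 = 3.729 W

Final answers:
1. V_1 = 0.9074 V
2. I_R2 = 0.3361 A
3. P_R1 = 3.729 W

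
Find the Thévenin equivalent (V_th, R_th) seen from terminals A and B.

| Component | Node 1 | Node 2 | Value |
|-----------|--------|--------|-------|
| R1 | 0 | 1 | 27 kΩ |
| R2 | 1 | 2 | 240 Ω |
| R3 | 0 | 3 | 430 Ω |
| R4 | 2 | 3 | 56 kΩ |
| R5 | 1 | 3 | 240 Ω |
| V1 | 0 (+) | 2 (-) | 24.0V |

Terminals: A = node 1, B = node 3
Step 1 — V_th is the open-circuit voltage V_A - V_B (nothing connected across the terminals).
Nodal analysis, taking node 2 as the 0 V reference.
Source V1 fixes V_0 = 24 V.
KCL at each unknown node (sum of currents leaving = 0; resistances in Ω):
  Node 1: (V_1 - 24)/27000 + (V_1 - 0)/240 + (V_1 - V_3)/240 = 0
  Node 3: (V_3 - 24)/430 + (V_3 - 0)/56000 + (V_3 - V_1)/240 = 0
Collecting terms (coefficients in siemens):
  0.00837·V_1 - 0.004167·V_3 = 0.0008889
  0.00651·V_3 - 0.004167·V_1 = 0.05581
Determinant D = (0.00837)(0.00651) - (-0.004167)(-0.004167) = 0.00003713
V_1 = [(0.0008889)(0.00651) - (-0.004167)(0.05581)]/D = 6.419 V
V_3 = [(0.00837)(0.05581) - (0.0008889)(-0.004167)]/D = 12.68 V
V_th = V_1 - V_3 = 6.419 - 12.68 = -6.263 V
Step 2 — R_th: zero the source — replace V1 by a short circuit (node 2 merges into node 0) — and find the resistance seen between A (node 1) and B (node 3).
Reduce the network between node 1 (A) and node 3 (B) by series/parallel combination:
  Rp1 = R1 ‖ R2 (parallel, both between nodes 0 and 1) = 1/(1/27000 + 1/240) = 237.9 Ω
  Rp2 = R3 ‖ R4 (parallel, both between nodes 0 and 3) = 1/(1/430 + 1/56000) = 426.7 Ω
  Rs1 = Rp1 + Rp2 (series, joined only at node 0) = 237.9 + 426.7 = 664.6 Ω
  Rp3 = R5 ‖ Rs1 (parallel, both between nodes 1 and 3) = 1/(1/240 + 1/664.6) = 176.3 Ω
R_th = 176.3 Ω

Final answer: V_th = -6.263 V, R_th = 176.3 Ω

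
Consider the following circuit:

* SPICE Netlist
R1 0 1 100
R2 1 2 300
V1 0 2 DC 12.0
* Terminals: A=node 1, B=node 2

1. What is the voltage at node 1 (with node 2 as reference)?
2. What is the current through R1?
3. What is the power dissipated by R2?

Nodal analysis, taking node 2 as the 0 V reference.
Source V1 fixes V_0 = 12 V.
KCL at each unknown node (sum of currents leaving = 0; resistances in Ω):
  Node 1: (V_1 - 12)/100 + (V_1 - 0)/300 = 0
Collecting terms: 0.01333 × V_1 = 0.12  =>  V_1 = 9 V
Part 1:
  Read off the nodal solution: V_1 = 9 V
Part 2:
  I_R1 = (V_0 - V_1)/R1 = (12 - 9)/100 = 0.03 A
  Magnitude: I_R1 = 0.03 A
Part 3:
  I_R2 = (V_1 - V_2)/R2 = (9 - 0)/300 = 0.03 A
  P_R2 = I_R2² × R2 = (0.03)² × 300 = 0.27 W

Final answers:
1. V_1 = 9 V
2. I_R1 = 0.03 A
3. P_R2 = 0.27 W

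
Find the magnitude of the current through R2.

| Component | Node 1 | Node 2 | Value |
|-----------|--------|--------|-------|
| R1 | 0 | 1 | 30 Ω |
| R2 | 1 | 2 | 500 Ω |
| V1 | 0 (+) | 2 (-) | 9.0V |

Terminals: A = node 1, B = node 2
Nodal analysis, taking node 2 as the 0 V reference.
Source V1 fixes V_0 = 9 V.
KCL at each unknown node (sum of currents leaving = 0; resistances in Ω):
  Node 1: (V_1 - 9)/30 + (V_1 - 0)/500 = 0
Collecting terms: 0.03533 × V_1 = 0.3  =>  V_1 = 8.491 V
I_R2 = (V_1 - V_2)/R2 = (8.491 - 0)/500 = 0.01698 A
|I_R2| = 0.01698 A

Final answer: |I_R2| = 0.01698 A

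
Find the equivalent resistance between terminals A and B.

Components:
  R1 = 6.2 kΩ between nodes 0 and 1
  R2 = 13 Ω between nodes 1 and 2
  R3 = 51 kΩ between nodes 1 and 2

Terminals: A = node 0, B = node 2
Reduce the network between node 0 (A) and node 2 (B) by series/parallel combination:
  Rp1 = R2 ‖ R3 (parallel, both between nodes 1 and 2) = 1/(1/13 + 1/51000) = 13 Ω
  Rs1 = R1 + Rp1 (series, joined only at node 1) = 6200 + 13 = 6213 Ω
R_eq = 6.213 kΩ

Final answer: 6.213 kΩ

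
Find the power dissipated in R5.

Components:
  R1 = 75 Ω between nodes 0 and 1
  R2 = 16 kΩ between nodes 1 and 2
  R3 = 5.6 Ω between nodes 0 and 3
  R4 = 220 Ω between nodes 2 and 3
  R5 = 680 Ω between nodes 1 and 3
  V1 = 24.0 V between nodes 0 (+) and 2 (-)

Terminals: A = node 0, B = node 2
Nodal analysis, taking node 2 as the 0 V reference.
Source V1 fixes V_0 = 24 V.
KCL at each unknown node (sum of currents leaving = 0; resistances in Ω):
  Node 1: (V_1 - 24)/75 + (V_1 - 0)/16000 + (V_1 - V_3)/680 = 0
  Node 3: (V_3 - 24)/5.6 + (V_3 - 0)/220 + (V_3 - V_1)/680 = 0
Collecting terms (coefficients in siemens):
  0.01487·V_1 - 0.001471·V_3 = 0.32
  0.1846·V_3 - 0.001471·V_1 = 4.286
Determinant D = (0.01487)(0.1846) - (-0.001471)(-0.001471) = 0.002742
V_1 = [(0.32)(0.1846) - (-0.001471)(4.286)]/D = 23.84 V
V_3 = [(0.01487)(4.286) - (0.32)(-0.001471)]/D = 23.41 V
I_R5 = (V_1 - V_3)/R5 = (23.84 - 23.41)/680 = 0.0006364 A
P_R5 = I_R5² × R5 = (0.0006364)² × 680 = 0.0002754 W

Final answer: 0.0002754 W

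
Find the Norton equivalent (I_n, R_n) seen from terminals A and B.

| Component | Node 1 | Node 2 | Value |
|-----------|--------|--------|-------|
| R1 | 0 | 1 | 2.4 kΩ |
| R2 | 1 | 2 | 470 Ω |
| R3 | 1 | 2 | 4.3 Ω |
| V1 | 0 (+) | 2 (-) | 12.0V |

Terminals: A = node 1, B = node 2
Find the Thévenin equivalent first; then I_n = V_th/R_th and R_n = R_th.
Step 1 — V_th is the open-circuit voltage V_A - V_B (nothing connected across the terminals).
Nodal analysis, taking node 2 as the 0 V reference.
Source V1 fixes V_0 = 12 V.
KCL at each unknown node (sum of currents leaving = 0; resistances in Ω):
  Node 1: (V_1 - 12)/2400 + (V_1 - 0)/470 + (V_1 - 0)/4.3 = 0
Collecting terms: 0.2351 × V_1 = 0.005  =>  V_1 = 0.02127 V
V_th = V_1 - V_2 = 0.02127 - 0 = 0.02127 V
Step 2 — R_th: zero the source — replace V1 by a short circuit (node 2 merges into node 0) — and find the resistance seen between A (node 1) and B (node 0).
Reduce the network between node 1 (A) and node 0 (B) by series/parallel combination:
  Rp1 = R1 ‖ R2 ‖ R3 (parallel, all between nodes 0 and 1) = 1/(1/2400 + 1/470 + 1/4.3) = 4.253 Ω
R_th = 4.253 Ω
I_n = V_th/R_th = 0.02127/4.253 = 0.005 A, and R_n = R_th = 4.253 Ω

Final answer: I_n = 0.005 A, R_n = 4.253 Ω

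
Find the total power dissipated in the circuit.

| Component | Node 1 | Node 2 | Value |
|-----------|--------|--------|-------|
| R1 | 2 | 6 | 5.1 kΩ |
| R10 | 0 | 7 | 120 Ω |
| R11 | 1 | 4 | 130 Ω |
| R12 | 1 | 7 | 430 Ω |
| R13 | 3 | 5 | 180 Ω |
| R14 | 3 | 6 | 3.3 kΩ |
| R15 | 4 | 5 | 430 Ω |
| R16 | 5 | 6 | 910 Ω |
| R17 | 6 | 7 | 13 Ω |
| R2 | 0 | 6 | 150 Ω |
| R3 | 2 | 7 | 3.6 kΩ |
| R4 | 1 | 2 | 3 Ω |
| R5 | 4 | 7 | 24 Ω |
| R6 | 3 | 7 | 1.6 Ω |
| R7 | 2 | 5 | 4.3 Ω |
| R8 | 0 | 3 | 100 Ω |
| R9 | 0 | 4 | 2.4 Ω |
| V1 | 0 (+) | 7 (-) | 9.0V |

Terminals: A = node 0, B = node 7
Nodal analysis, taking node 7 as the 0 V reference.
Source V1 fixes V_0 = 9 V.
KCL at each unknown node (sum of currents leaving = 0; resistances in Ω):
  Node 1: (V_1 - V_2)/3 + (V_1 - V_4)/130 + (V_1 - 0)/430 = 0
  Node 2: (V_2 - V_6)/5100 + (V_2 - 0)/3600 + (V_2 - V_1)/3 + (V_2 - V_5)/4.3 = 0
  Node 3: (V_3 - 0)/1.6 + (V_3 - 9)/100 + (V_3 - V_5)/180 + (V_3 - V_6)/3300 = 0
  Node 4: (V_4 - 0)/24 + (V_4 - 9)/2.4 + (V_4 - V_1)/130 + (V_4 - V_5)/430 = 0
  Node 5: (V_5 - V_2)/4.3 + (V_5 - V_3)/180 + (V_5 - V_4)/430 + (V_5 - V_6)/910 = 0
  Node 6: (V_6 - V_2)/5100 + (V_6 - 9)/150 + (V_6 - V_3)/3300 + (V_6 - V_5)/910 + (V_6 - 0)/13 = 0
Collecting terms (coefficients in siemens):
  0.3434·V_1 - 0.3333·V_2 - 0.007692·V_4 = 0
  0.5664·V_2 - 0.3333·V_1 - 0.2326·V_5 - 0.0001961·V_6 = 0
  0.6409·V_3 - 0.005556·V_5 - 0.000303·V_6 = 0.09
  0.4684·V_4 - 0.007692·V_1 - 0.002326·V_5 = 3.75
  0.2415·V_5 - 0.2326·V_2 - 0.005556·V_3 - 0.002326·V_4 - 0.001099·V_6 = 0
  0.08519·V_6 - 0.0001961·V_2 - 0.000303·V_3 - 0.001099·V_5 = 0.06
Solving these 6 simultaneous equations (Gaussian elimination) gives:
  V_1 = 4.33 V, V_2 = 4.273 V, V_3 = 0.1772 V, V_4 = 8.099 V
  V_5 = 4.2 V, V_6 = 0.769 V
Power in each resistor, P = (ΔV)²/R:
  P_R1 = (4.273 - 0.769)²/5100 = 0.002407 W
  P_R2 = (9 - 0.769)²/150 = 0.4517 W
  P_R3 = (4.273 - 0)²/3600 = 0.005072 W
  P_R4 = (4.33 - 4.273)²/3 = 0.001074 W
  P_R5 = (8.099 - 0)²/24 = 2.733 W
  P_R6 = (0.1772 - 0)²/1.6 = 0.01963 W
  P_R7 = (4.273 - 4.2)²/4.3 = 0.00125 W
  P_R8 = (9 - 0.1772)²/100 = 0.7784 W
  P_R9 = (9 - 8.099)²/2.4 = 0.3384 W
  P_R10 = (9 - 0)²/120 = 0.675 W
  P_R11 = (4.33 - 8.099)²/130 = 0.1093 W
  P_R12 = (4.33 - 0)²/430 = 0.0436 W
  P_R13 = (0.1772 - 4.2)²/180 = 0.08989 W
  P_R14 = (0.1772 - 0.769)²/3300 = 0.0001061 W
  P_R15 = (8.099 - 4.2)²/430 = 0.03536 W
  P_R16 = (4.2 - 0.769)²/910 = 0.01293 W
  P_R17 = (0.769 - 0)²/13 = 0.04549 W
P_total = P_R1 + P_R2 + P_R3 + P_R4 + P_R5 + P_R6 + P_R7 + P_R8 + P_R9 + P_R10 + P_R11 + P_R12 + P_R13 + P_R14 + P_R15 + P_R16 + P_R17 = 5.342 W

Final answer: 5.342 W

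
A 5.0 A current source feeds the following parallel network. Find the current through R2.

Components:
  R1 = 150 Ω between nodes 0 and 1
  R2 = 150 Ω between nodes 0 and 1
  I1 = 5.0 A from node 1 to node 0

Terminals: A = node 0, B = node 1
All resistors sit directly between nodes 0 and 1, so they are in parallel and share one voltage V; the full source current 5 A splits among them.
1/R_par = 1/150 + 1/150 = 0.01333 S  =>  R_par = 75 Ω
V = I × R_par = 5 × 75 = 375 V
I_R2 = V/R2 = 375/150 = 2.5 A

Final answer: 2.5 A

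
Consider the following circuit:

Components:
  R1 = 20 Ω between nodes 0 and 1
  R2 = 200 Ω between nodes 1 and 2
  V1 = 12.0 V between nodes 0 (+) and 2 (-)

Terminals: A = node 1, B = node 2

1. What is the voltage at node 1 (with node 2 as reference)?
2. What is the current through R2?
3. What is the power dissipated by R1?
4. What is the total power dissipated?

Nodal analysis, taking node 2 as the 0 V reference.
Source V1 fixes V_0 = 12 V.
KCL at each unknown node (sum of currents leaving = 0; resistances in Ω):
  Node 1: (V_1 - 12)/20 + (V_1 - 0)/200 = 0
Collecting terms: 0.055 × V_1 = 0.6  =>  V_1 = 10.91 V
Part 1:
  Read off the nodal solution: V_1 = 10.91 V
Part 2:
  I_R2 = (V_1 - V_2)/R2 = (10.91 - 0)/200 = 0.05455 A
  Magnitude: I_R2 = 0.05455 A
Part 3:
  I_R1 = (V_0 - V_1)/R1 = (12 - 10.91)/20 = 0.05455 A
  P_R1 = I_R1² × R1 = (0.05455)² × 20 = 0.0595 W
Part 4:
  Power in each resistor, P = (ΔV)²/R:
    P_R1 = (12 - 10.91)²/20 = 0.0595 W
    P_R2 = (10.91 - 0)²/200 = 0.595 W
  P_total = P_R1 + P_R2 = 0.6545 W

Final answers:
1. V_1 = 10.91 V
2. I_R2 = 0.05455 A
3. P_R1 = 0.0595 W
4. P_total = 0.6545 W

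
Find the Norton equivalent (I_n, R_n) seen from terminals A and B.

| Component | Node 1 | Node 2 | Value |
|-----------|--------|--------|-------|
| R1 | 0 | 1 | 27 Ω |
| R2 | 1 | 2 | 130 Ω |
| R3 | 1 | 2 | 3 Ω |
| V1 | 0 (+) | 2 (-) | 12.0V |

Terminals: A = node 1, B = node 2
Find the Thévenin equivalent first; then I_n = V_th/R_th and R_n = R_th.
Step 1 — V_th is the open-circuit voltage V_A - V_B (nothing connected across the terminals).
Nodal analysis, taking node 2 as the 0 V reference.
Source V1 fixes V_0 = 12 V.
KCL at each unknown node (sum of currents leaving = 0; resistances in Ω):
  Node 1: (V_1 - 12)/27 + (V_1 - 0)/130 + (V_1 - 0)/3 = 0
Collecting terms: 0.3781 × V_1 = 0.4444  =>  V_1 = 1.176 V
V_th = V_1 - V_2 = 1.176 - 0 = 1.176 V
Step 2 — R_th: zero the source — replace V1 by a short circuit (node 2 merges into node 0) — and find the resistance seen between A (node 1) and B (node 0).
Reduce the network between node 1 (A) and node 0 (B) by series/parallel combination:
  Rp1 = R1 ‖ R2 ‖ R3 (parallel, all between nodes 0 and 1) = 1/(1/27 + 1/130 + 1/3) = 2.645 Ω
R_th = 2.645 Ω
I_n = V_th/R_th = 1.176/2.645 = 0.4444 A, and R_n = R_th = 2.645 Ω

Final answer: I_n = 0.4444 A, R_n = 2.645 Ω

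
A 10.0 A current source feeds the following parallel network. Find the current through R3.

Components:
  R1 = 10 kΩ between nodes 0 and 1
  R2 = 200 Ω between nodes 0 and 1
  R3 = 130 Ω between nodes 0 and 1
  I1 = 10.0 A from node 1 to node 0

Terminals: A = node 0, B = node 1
All resistors sit directly between nodes 0 and 1, so they are in parallel and share one voltage V; the full source current 10 A splits among them.
1/R_par = 1/10000 + 1/200 + 1/130 = 0.01279 S  =>  R_par = 78.17 Ω
V = I × R_par = 10 × 78.17 = 781.7 V
I_R3 = V/R3 = 781.7/130 = 6.013 A

Final answer: 6.013 A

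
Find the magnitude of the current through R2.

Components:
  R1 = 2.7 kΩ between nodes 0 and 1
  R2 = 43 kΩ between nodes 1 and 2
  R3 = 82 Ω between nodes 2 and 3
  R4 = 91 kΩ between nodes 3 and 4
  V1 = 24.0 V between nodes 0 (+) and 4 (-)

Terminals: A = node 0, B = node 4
Nodal analysis, taking node 4 as the 0 V reference.
Source V1 fixes V_0 = 24 V.
KCL at each unknown node (sum of currents leaving = 0; resistances in Ω):
  Node 1: (V_1 - 24)/2700 + (V_1 - V_2)/43000 = 0
  Node 2: (V_2 - V_1)/43000 + (V_2 - V_3)/82 = 0
  Node 3: (V_3 - V_2)/82 + (V_3 - 0)/91000 = 0
Collecting terms (coefficients in siemens):
  0.0003936·V_1 - 0.00002326·V_2 = 0.008889
  0.01222·V_2 - 0.00002326·V_1 - 0.0122·V_3 = 0
  0.01221·V_3 - 0.0122·V_2 = 0
Solving these 3 simultaneous equations (Gaussian elimination) gives:
  V_1 = 23.53 V, V_2 = 15.98 V, V_3 = 15.97 V
I_R2 = (V_1 - V_2)/R2 = (23.53 - 15.98)/43000 = 0.0001755 A
|I_R2| = 0.0001755 A

Final answer: |I_R2| = 0.0001755 A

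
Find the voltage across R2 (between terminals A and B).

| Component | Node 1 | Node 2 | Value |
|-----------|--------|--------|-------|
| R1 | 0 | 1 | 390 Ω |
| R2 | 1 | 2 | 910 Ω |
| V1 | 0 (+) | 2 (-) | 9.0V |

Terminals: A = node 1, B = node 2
R1 and R2 are in series across V1 (node 0 → node 1 → node 2), and the output A–B is taken across R2, so this is a voltage divider.
Series current: I = V1/(R1 + R2) = 9/(390 + 910) = 9/1300 = 0.006923 A
V_R2 = I × R2 = V1 × R2/(R1 + R2) = 9 × 910/1300 = 6.3 V

Final answer: 6.3 V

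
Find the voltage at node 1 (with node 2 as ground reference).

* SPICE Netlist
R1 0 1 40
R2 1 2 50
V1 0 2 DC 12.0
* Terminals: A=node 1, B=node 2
Nodal analysis, taking node 2 as the 0 V reference.
Source V1 fixes V_0 = 12 V.
KCL at each unknown node (sum of currents leaving = 0; resistances in Ω):
  Node 1: (V_1 - 12)/40 + (V_1 - 0)/50 = 0
Collecting terms: 0.045 × V_1 = 0.3  =>  V_1 = 6.667 V
The requested potential is V_1 = 6.667 V.

Final answer: V_1 = 6.667 V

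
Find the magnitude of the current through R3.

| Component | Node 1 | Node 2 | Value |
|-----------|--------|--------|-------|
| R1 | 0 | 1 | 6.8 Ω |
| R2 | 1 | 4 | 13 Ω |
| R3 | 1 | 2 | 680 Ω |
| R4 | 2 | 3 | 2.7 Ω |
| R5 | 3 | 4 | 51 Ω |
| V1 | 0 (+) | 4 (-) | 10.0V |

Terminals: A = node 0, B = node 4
Nodal analysis, taking node 4 as the 0 V reference.
Source V1 fixes V_0 = 10 V.
KCL at each unknown node (sum of currents leaving = 0; resistances in Ω):
  Node 1: (V_1 - 10)/6.8 + (V_1 - 0)/13 + (V_1 - V_2)/680 = 0
  Node 2: (V_2 - V_1)/680 + (V_2 - V_3)/2.7 = 0
  Node 3: (V_3 - V_2)/2.7 + (V_3 - 0)/51 = 0
Collecting terms (coefficients in siemens):
  0.2255·V_1 - 0.001471·V_2 = 1.471
  0.3718·V_2 - 0.001471·V_1 - 0.3704·V_3 = 0
  0.39·V_3 - 0.3704·V_2 = 0
Solving these 3 simultaneous equations (Gaussian elimination) gives:
  V_1 = 6.526 V, V_2 = 0.4776 V, V_3 = 0.4536 V
I_R3 = (V_1 - V_2)/R3 = (6.526 - 0.4776)/680 = 0.008895 A
|I_R3| = 0.008895 A

Final answer: |I_R3| = 0.008895 A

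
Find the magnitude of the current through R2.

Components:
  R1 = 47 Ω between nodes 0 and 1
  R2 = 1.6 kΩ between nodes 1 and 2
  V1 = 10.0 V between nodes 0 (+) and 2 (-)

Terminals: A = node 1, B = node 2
Nodal analysis, taking node 2 as the 0 V reference.
Source V1 fixes V_0 = 10 V.
KCL at each unknown node (sum of currents leaving = 0; resistances in Ω):
  Node 1: (V_1 - 10)/47 + (V_1 - 0)/1600 = 0
Collecting terms: 0.0219 × V_1 = 0.2128  =>  V_1 = 9.715 V
I_R2 = (V_1 - V_2)/R2 = (9.715 - 0)/1600 = 0.006072 A
|I_R2| = 0.006072 A

Final answer: |I_R2| = 0.006072 A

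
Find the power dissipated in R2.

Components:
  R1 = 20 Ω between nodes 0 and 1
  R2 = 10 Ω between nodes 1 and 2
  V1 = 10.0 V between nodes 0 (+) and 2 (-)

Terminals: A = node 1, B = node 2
Nodal analysis, taking node 2 as the 0 V reference.
Source V1 fixes V_0 = 10 V.
KCL at each unknown node (sum of currents leaving = 0; resistances in Ω):
  Node 1: (V_1 - 10)/20 + (V_1 - 0)/10 = 0
Collecting terms: 0.15 × V_1 = 0.5  =>  V_1 = 3.333 V
I_R2 = (V_1 - V_2)/R2 = (3.333 - 0)/10 = 0.3333 A
P_R2 = I_R2² × R2 = (0.3333)² × 10 = 1.111 W

Final answer: 1.111 W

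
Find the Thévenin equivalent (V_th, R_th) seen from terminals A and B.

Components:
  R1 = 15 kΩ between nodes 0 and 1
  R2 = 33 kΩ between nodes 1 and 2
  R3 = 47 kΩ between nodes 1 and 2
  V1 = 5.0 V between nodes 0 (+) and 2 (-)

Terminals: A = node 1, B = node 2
Step 1 — V_th is the open-circuit voltage V_A - V_B (nothing connected across the terminals).
Nodal analysis, taking node 2 as the 0 V reference.
Source V1 fixes V_0 = 5 V.
KCL at each unknown node (sum of currents leaving = 0; resistances in Ω):
  Node 1: (V_1 - 5)/15000 + (V_1 - 0)/33000 + (V_1 - 0)/47000 = 0
Collecting terms: 0.0001182 × V_1 = 0.0003333  =>  V_1 = 2.819 V
V_th = V_1 - V_2 = 2.819 - 0 = 2.819 V
Step 2 — R_th: zero the source — replace V1 by a short circuit (node 2 merges into node 0) — and find the resistance seen between A (node 1) and B (node 0).
Reduce the network between node 1 (A) and node 0 (B) by series/parallel combination:
  Rp1 = R1 ‖ R2 ‖ R3 (parallel, all between nodes 0 and 1) = 1/(1/15000 + 1/33000 + 1/47000) = 8457 Ω
R_th = 8.457 kΩ

Final answer: V_th = 2.819 V, R_th = 8.457 kΩ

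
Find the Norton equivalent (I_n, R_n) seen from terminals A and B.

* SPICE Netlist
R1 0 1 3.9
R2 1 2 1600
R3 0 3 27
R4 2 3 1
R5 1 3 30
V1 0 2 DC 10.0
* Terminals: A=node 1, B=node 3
Find the Thévenin equivalent first; then I_n = V_th/R_th and R_n = R_th.
Step 1 — V_th is the open-circuit voltage V_A - V_B (nothing connected across the terminals).
Nodal analysis, taking node 2 as the 0 V reference.
Source V1 fixes V_0 = 10 V.
KCL at each unknown node (sum of currents leaving = 0; resistances in Ω):
  Node 1: (V_1 - 10)/3.9 + (V_1 - 0)/1600 + (V_1 - V_3)/30 = 0
  Node 3: (V_3 - 10)/27 + (V_3 - 0)/1 + (V_3 - V_1)/30 = 0
Collecting terms (coefficients in siemens):
  0.2904·V_1 - 0.03333·V_3 = 2.564
  1.07·V_3 - 0.03333·V_1 = 0.3704
Determinant D = (0.2904)(1.07) - (-0.03333)(-0.03333) = 0.3097
V_1 = [(2.564)(1.07) - (-0.03333)(0.3704)]/D = 8.902 V
V_3 = [(0.2904)(0.3704) - (2.564)(-0.03333)]/D = 0.6232 V
V_th = V_1 - V_3 = 8.902 - 0.6232 = 8.279 V
Step 2 — R_th: zero the source — replace V1 by a short circuit (node 2 merges into node 0) — and find the resistance seen between A (node 1) and B (node 3).
Reduce the network between node 1 (A) and node 3 (B) by series/parallel combination:
  Rp1 = R1 ‖ R2 (parallel, both between nodes 0 and 1) = 1/(1/3.9 + 1/1600) = 3.891 Ω
  Rp2 = R3 ‖ R4 (parallel, both between nodes 0 and 3) = 1/(1/27 + 1/1) = 0.9643 Ω
  Rs1 = Rp1 + Rp2 (series, joined only at node 0) = 3.891 + 0.9643 = 4.855 Ω
  Rp3 = R5 ‖ Rs1 (parallel, both between nodes 1 and 3) = 1/(1/30 + 1/4.855) = 4.179 Ω
R_th = 4.179 Ω
I_n = V_th/R_th = 8.279/4.179 = 1.981 A, and R_n = R_th = 4.179 Ω

Final answer: I_n = 1.981 A, R_n = 4.179 Ω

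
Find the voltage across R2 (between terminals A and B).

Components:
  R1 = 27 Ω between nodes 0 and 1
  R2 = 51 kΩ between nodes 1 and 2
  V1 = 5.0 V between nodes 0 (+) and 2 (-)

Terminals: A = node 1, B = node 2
R1 and R2 are in series across V1 (node 0 → node 1 → node 2), and the output A–B is taken across R2, so this is a voltage divider.
Series current: I = V1/(R1 + R2) = 5/(27 + 51000) = 5/51030 = 0.00009799 A
V_R2 = I × R2 = V1 × R2/(R1 + R2) = 5 × 51000/51030 = 4.997 V

Final answer: 4.997 V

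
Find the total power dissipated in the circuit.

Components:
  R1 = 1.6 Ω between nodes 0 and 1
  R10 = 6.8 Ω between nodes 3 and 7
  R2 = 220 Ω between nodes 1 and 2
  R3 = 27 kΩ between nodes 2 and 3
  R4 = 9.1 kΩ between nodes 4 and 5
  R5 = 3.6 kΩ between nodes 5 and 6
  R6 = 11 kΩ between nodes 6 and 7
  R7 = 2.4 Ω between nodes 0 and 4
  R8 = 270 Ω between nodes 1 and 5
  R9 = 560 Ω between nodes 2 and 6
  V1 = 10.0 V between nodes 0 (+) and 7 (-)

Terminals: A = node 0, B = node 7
Nodal analysis, taking node 7 as the 0 V reference.
Source V1 fixes V_0 = 10 V.
KCL at each unknown node (sum of currents leaving = 0; resistances in Ω):
  Node 1: (V_1 - 10)/1.6 + (V_1 - V_2)/220 + (V_1 - V_5)/270 = 0
  Node 2: (V_2 - V_1)/220 + (V_2 - V_3)/27000 + (V_2 - V_6)/560 = 0
  Node 3: (V_3 - V_2)/27000 + (V_3 - 0)/6.8 = 0
  Node 4: (V_4 - V_5)/9100 + (V_4 - 10)/2.4 = 0
  Node 5: (V_5 - V_4)/9100 + (V_5 - V_6)/3600 + (V_5 - V_1)/270 = 0
  Node 6: (V_6 - V_5)/3600 + (V_6 - 0)/11000 + (V_6 - V_2)/560 = 0
Collecting terms (coefficients in siemens):
  0.6332·V_1 - 0.004545·V_2 - 0.003704·V_5 = 6.25
  0.006368·V_2 - 0.004545·V_1 - 0.00003704·V_3 - 0.001786·V_6 = 0
  0.1471·V_3 - 0.00003704·V_2 = 0
  0.4168·V_4 - 0.0001099·V_5 = 4.167
  0.004091·V_5 - 0.003704·V_1 - 0.0001099·V_4 - 0.0002778·V_6 = 0
  0.002154·V_6 - 0.001786·V_2 - 0.0002778·V_5 = 0
Solving these 6 simultaneous equations (Gaussian elimination) gives:
  V_1 = 9.998 V, V_2 = 9.766 V, V_3 = 0.002459 V, V_4 = 10 V
  V_5 = 9.956 V, V_6 = 9.379 V
Power in each resistor, P = (ΔV)²/R:
  P_R1 = (10 - 9.998)²/1.6 = 0.00000234 W
  P_R2 = (9.998 - 9.766)²/220 = 0.0002443 W
  P_R3 = (9.766 - 0.002459)²/27000 = 0.003531 W
  P_R4 = (10 - 9.956)²/9100 = 0.0000002121 W
  P_R5 = (9.956 - 9.379)²/3600 = 0.00009263 W
  P_R6 = (9.379 - 0)²/11000 = 0.007996 W
  P_R7 = (10 - 10)²/2.4 = 0.00000000005593 W
  P_R8 = (9.998 - 9.956)²/270 = 0.000006535 W
  P_R9 = (9.766 - 9.379)²/560 = 0.0002683 W
  P_R10 = (0.002459 - 0)²/6.8 = 0.0000008892 W
P_total = P_R1 + P_R2 + P_R3 + P_R4 + P_R5 + P_R6 + P_R7 + P_R8 + P_R9 + P_R10 = 0.01214 W

Final answer: 0.01214 W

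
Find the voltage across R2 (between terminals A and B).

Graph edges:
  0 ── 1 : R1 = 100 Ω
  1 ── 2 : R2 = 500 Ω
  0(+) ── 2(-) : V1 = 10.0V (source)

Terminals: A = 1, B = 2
R1 and R2 are in series across V1 (node 0 → node 1 → node 2), and the output A–B is taken across R2, so this is a voltage divider.
Series current: I = V1/(R1 + R2) = 10/(100 + 500) = 10/600 = 0.01667 A
V_R2 = I × R2 = V1 × R2/(R1 + R2) = 10 × 500/600 = 8.333 V

Final answer: 8.333 V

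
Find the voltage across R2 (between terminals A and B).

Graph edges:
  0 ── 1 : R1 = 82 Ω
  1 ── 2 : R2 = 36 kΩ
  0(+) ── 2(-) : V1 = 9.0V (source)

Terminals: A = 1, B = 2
R1 and R2 are in series across V1 (node 0 → node 1 → node 2), and the output A–B is taken across R2, so this is a voltage divider.
Series current: I = V1/(R1 + R2) = 9/(82 + 36000) = 9/36080 = 0.0002494 A
V_R2 = I × R2 = V1 × R2/(R1 + R2) = 9 × 36000/36080 = 8.98 V

Final answer: 8.98 V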